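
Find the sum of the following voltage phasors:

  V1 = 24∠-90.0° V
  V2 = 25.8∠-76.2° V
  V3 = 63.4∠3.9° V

Step 1 — Convert each phasor to rectangular form:
  V1 = 24·(cos(-90.0°) + j·sin(-90.0°)) = 0 - j24 V
  V2 = 25.8·(cos(-76.2°) + j·sin(-76.2°)) = 6.154 - j25.06 V
  V3 = 63.4·(cos(3.9°) + j·sin(3.9°)) = 63.25 + j4.312 V
Step 2 — Sum components: V_total = 69.41 - j44.74 V.
Step 3 — Convert to polar: |V_total| = 82.58 V, ∠V_total = -32.8°.

V_total = 82.58∠-32.8° V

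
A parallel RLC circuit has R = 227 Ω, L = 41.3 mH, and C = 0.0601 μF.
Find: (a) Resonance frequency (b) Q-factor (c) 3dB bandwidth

Step 1 — Resonance: ω₀ = 1/√(LC) = 1/√(0.0413·6.01e-08) = 2.007e+04 rad/s.
Step 2 — f₀ = ω₀/(2π) = 3195 Hz.
Step 3 — Parallel Q: Q = R/(ω₀L) = 227/(2.007e+04·0.0413) = 0.2738.
Step 4 — Bandwidth: Δω = ω₀/Q = 7.33e+04 rad/s; BW = Δω/(2π) = 1.167e+04 Hz.

(a) f₀ = 3195 Hz  (b) Q = 0.2738  (c) BW = 1.167e+04 Hz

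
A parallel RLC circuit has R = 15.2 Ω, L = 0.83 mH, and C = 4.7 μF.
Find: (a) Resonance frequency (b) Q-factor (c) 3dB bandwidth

Step 1 — Resonance: ω₀ = 1/√(LC) = 1/√(0.00083·4.7e-06) = 1.601e+04 rad/s.
Step 2 — f₀ = ω₀/(2π) = 2548 Hz.
Step 3 — Parallel Q: Q = R/(ω₀L) = 15.2/(1.601e+04·0.00083) = 1.144.
Step 4 — Bandwidth: Δω = ω₀/Q = 1.4e+04 rad/s; BW = Δω/(2π) = 2228 Hz.

(a) f₀ = 2548 Hz  (b) Q = 1.144  (c) BW = 2228 Hz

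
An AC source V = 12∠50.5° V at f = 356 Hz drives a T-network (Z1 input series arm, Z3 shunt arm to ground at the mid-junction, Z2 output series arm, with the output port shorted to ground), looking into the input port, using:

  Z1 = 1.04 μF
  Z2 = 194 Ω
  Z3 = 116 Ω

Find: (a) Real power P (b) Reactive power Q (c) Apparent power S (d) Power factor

Step 1 — Angular frequency: ω = 2π·f = 2π·356 = 2237 rad/s.
Step 2 — Component impedances:
  Z1: Z = 1/(jωC) = -j/(ω·C) = 0 - j429.9 Ω
  Z2: Z = R = 194 Ω
  Z3: Z = R = 116 Ω
Step 3 — With the output port shorted to ground, the output series arm Z2 runs from the junction to ground; the shunt arm Z3 also runs from the junction to ground. They appear in parallel: Z3 || Z2 = 72.59 Ω.
Step 4 — Series with input arm Z1: Z_in = Z1 + (Z3 || Z2) = 72.59 - j429.9 Ω = 436∠-80.4° Ω.
Step 5 — Source phasor: V = 12∠50.5° V = 7.633 + j9.259 V.
Step 6 — Current: I = V / Z = -0.01803 + j0.0208 A = 0.02753∠130.9° A.
Step 7 — Complex power: S = V·I* = 0.055 - j0.3257 VA.
Step 8 — Real power: P = Re(S) = 0.055 W.
Step 9 — Reactive power: Q = Im(S) = -0.3257 VAR.
Step 10 — Apparent power: |S| = 0.3303 VA.
Step 11 — Power factor: PF = P/|S| = 0.1665 (leading).

(a) P = 0.055 W  (b) Q = -0.3257 VAR  (c) S = 0.3303 VA  (d) PF = 0.1665 (leading)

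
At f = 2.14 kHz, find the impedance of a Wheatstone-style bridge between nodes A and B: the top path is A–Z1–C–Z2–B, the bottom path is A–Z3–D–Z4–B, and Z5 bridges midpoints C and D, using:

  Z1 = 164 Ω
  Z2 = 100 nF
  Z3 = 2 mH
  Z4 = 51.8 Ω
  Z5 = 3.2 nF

Step 1 — Angular frequency: ω = 2π·f = 2π·2140 = 1.345e+04 rad/s.
Step 2 — Component impedances:
  Z1: Z = R = 164 Ω
  Z2: Z = 1/(jωC) = -j/(ω·C) = 0 - j743.7 Ω
  Z3: Z = jωL = j·1.345e+04·0.002 = 0 + j26.89 Ω
  Z4: Z = R = 51.8 Ω
  Z5: Z = 1/(jωC) = -j/(ω·C) = 0 - j2.324e+04 Ω
Step 3 — Bridge requires nodal analysis (the Z5 bridge couples midpoints C and D, so the two paths cannot be reduced to a simple series/parallel combination). Setting node B to ground and injecting 1 A at node A, the 3-node admittance system at A, C, D solves to V_A = Z_AB = 54.61 + j23.32 Ω = 59.39∠23.1° Ω.

Z = 54.61 + j23.32 Ω = 59.39∠23.1° Ω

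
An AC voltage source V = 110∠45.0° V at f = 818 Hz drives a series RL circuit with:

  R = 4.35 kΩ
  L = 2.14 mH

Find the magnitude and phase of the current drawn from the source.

Step 1 — Angular frequency: ω = 2π·f = 2π·818 = 5140 rad/s.
Step 2 — Component impedances:
  R: Z = R = 4350 Ω
  L: Z = jωL = j·5140·0.00214 = 0 + j11 Ω
Step 3 — Series combination: Z_total = R + L = 4350 + j11 Ω = 4350∠0.1° Ω.
Step 4 — Source phasor: V = 110∠45.0° V = 77.78 + j77.78 V.
Step 5 — Ohm's law: I = V / Z_total = (77.78 + j77.78) / (4350 + j11) = 0.01793 + j0.01784 A.
Step 6 — Convert to polar: |I| = 0.02529 A, ∠I = 44.9°.

I = 0.02529∠44.9° A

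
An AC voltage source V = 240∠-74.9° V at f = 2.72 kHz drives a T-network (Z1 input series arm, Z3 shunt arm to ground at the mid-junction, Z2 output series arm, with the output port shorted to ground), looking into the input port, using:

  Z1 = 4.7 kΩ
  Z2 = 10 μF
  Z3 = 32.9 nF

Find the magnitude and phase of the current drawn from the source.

Step 1 — Angular frequency: ω = 2π·f = 2π·2720 = 1.709e+04 rad/s.
Step 2 — Component impedances:
  Z1: Z = R = 4700 Ω
  Z2: Z = 1/(jωC) = -j/(ω·C) = 0 - j5.851 Ω
  Z3: Z = 1/(jωC) = -j/(ω·C) = 0 - j1779 Ω
Step 3 — With the output port shorted to ground, the output series arm Z2 runs from the junction to ground; the shunt arm Z3 also runs from the junction to ground. They appear in parallel: Z3 || Z2 = 0 - j5.832 Ω.
Step 4 — Series with input arm Z1: Z_in = Z1 + (Z3 || Z2) = 4700 - j5.832 Ω = 4700∠-0.1° Ω.
Step 5 — Source phasor: V = 240∠-74.9° V = 62.52 - j231.7 V.
Step 6 — Ohm's law: I = V / Z_total = (62.52 - j231.7) / (4700 - j5.832) = 0.01336 - j0.04928 A.
Step 7 — Convert to polar: |I| = 0.05106 A, ∠I = -74.8°.

I = 0.05106∠-74.8° A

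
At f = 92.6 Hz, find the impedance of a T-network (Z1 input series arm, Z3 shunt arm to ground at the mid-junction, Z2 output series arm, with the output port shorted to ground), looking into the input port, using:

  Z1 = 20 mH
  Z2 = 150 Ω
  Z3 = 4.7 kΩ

Step 1 — Angular frequency: ω = 2π·f = 2π·92.6 = 581.8 rad/s.
Step 2 — Component impedances:
  Z1: Z = jωL = j·581.8·0.02 = 0 + j11.64 Ω
  Z2: Z = R = 150 Ω
  Z3: Z = R = 4700 Ω
Step 3 — With the output port shorted to ground, the output series arm Z2 runs from the junction to ground; the shunt arm Z3 also runs from the junction to ground. They appear in parallel: Z3 || Z2 = 145.4 Ω.
Step 4 — Series with input arm Z1: Z_in = Z1 + (Z3 || Z2) = 145.4 + j11.64 Ω = 145.8∠4.6° Ω.

Z = 145.4 + j11.64 Ω = 145.8∠4.6° Ω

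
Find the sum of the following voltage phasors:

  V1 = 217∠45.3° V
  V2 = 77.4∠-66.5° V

Step 1 — Convert each phasor to rectangular form:
  V1 = 217·(cos(45.3°) + j·sin(45.3°)) = 152.6 + j154.2 V
  V2 = 77.4·(cos(-66.5°) + j·sin(-66.5°)) = 30.86 - j70.98 V
Step 2 — Sum components: V_total = 183.5 + j83.26 V.
Step 3 — Convert to polar: |V_total| = 201.5 V, ∠V_total = 24.4°.

V_total = 201.5∠24.4° V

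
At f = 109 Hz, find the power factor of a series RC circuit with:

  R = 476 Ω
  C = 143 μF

Step 1 — Angular frequency: ω = 2π·f = 2π·109 = 684.9 rad/s.
Step 2 — Component impedances:
  R: Z = R = 476 Ω
  C: Z = 1/(jωC) = -j/(ω·C) = 0 - j10.21 Ω
Step 3 — Series combination: Z_total = R + C = 476 - j10.21 Ω = 476.1∠-1.2° Ω.
Step 4 — Power factor: PF = cos(φ) = Re(Z)/|Z| = 476/476.1 = 0.9998.
Step 5 — Type: Im(Z) = -10.21 ⇒ leading (phase φ = -1.2°).

PF = 0.9998 (leading, φ = -1.2°)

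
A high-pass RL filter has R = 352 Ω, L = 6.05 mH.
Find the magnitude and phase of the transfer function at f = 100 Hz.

Step 1 — Angular frequency: ω = 2π·100 = 628.3 rad/s.
Step 2 — Transfer function: H(jω) = jωL/(R + jωL).
Step 3 — Numerator jωL = j·3.801; denominator R + jωL = 352 + j3.801.
Step 4 — H = 0.0001166 + j0.0108.
Step 5 — Magnitude: |H| = 0.0108 (-39.3 dB); phase: φ = 89.4°.

|H| = 0.0108 (-39.3 dB), φ = 89.4°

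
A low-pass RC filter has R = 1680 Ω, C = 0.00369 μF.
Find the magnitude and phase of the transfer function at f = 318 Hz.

Step 1 — Angular frequency: ω = 2π·318 = 1998 rad/s.
Step 2 — Transfer function: H(jω) = 1/(1 + jωRC).
Step 3 — Denominator: 1 + jωRC = 1 + j·1998·1680·3.69e-09 = 1 + j0.01239.
Step 4 — H = 0.9998 - j0.01238.
Step 5 — Magnitude: |H| = 0.9999 (-0.0 dB); phase: φ = -0.7°.

|H| = 0.9999 (-0.0 dB), φ = -0.7°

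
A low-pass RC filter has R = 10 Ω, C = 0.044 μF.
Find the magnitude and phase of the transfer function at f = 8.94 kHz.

Step 1 — Angular frequency: ω = 2π·8940 = 5.617e+04 rad/s.
Step 2 — Transfer function: H(jω) = 1/(1 + jωRC).
Step 3 — Denominator: 1 + jωRC = 1 + j·5.617e+04·10·4.4e-08 = 1 + j0.02472.
Step 4 — H = 0.9994 - j0.0247.
Step 5 — Magnitude: |H| = 0.9997 (-0.0 dB); phase: φ = -1.4°.

|H| = 0.9997 (-0.0 dB), φ = -1.4°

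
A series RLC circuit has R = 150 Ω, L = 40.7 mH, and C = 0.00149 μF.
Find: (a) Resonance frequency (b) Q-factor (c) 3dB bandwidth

Step 1 — Resonance: ω₀ = 1/√(LC) = 1/√(0.0407·1.49e-09) = 1.284e+05 rad/s.
Step 2 — f₀ = ω₀/(2π) = 2.044e+04 Hz.
Step 3 — Series Q: Q = ω₀L/R = 1.284e+05·0.0407/150 = 34.84.
Step 4 — Bandwidth: Δω = ω₀/Q = 3686 rad/s; BW = Δω/(2π) = 586.6 Hz.

(a) f₀ = 2.044e+04 Hz  (b) Q = 34.84  (c) BW = 586.6 Hz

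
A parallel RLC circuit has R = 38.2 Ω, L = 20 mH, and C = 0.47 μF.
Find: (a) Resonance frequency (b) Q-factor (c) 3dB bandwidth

Step 1 — Resonance: ω₀ = 1/√(LC) = 1/√(0.02·4.7e-07) = 1.031e+04 rad/s.
Step 2 — f₀ = ω₀/(2π) = 1642 Hz.
Step 3 — Parallel Q: Q = R/(ω₀L) = 38.2/(1.031e+04·0.02) = 0.1852.
Step 4 — Bandwidth: Δω = ω₀/Q = 5.57e+04 rad/s; BW = Δω/(2π) = 8865 Hz.

(a) f₀ = 1642 Hz  (b) Q = 0.1852  (c) BW = 8865 Hz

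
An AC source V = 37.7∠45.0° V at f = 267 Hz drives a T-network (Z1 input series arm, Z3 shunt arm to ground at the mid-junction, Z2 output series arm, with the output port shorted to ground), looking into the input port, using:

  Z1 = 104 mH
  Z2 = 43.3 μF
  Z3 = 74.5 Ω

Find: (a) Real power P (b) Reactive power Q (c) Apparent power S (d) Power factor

Step 1 — Angular frequency: ω = 2π·f = 2π·267 = 1678 rad/s.
Step 2 — Component impedances:
  Z1: Z = jωL = j·1678·0.104 = 0 + j174.5 Ω
  Z2: Z = 1/(jωC) = -j/(ω·C) = 0 - j13.77 Ω
  Z3: Z = R = 74.5 Ω
Step 3 — With the output port shorted to ground, the output series arm Z2 runs from the junction to ground; the shunt arm Z3 also runs from the junction to ground. They appear in parallel: Z3 || Z2 = 2.46 - j13.31 Ω.
Step 4 — Series with input arm Z1: Z_in = Z1 + (Z3 || Z2) = 2.46 + j161.2 Ω = 161.2∠89.1° Ω.
Step 5 — Source phasor: V = 37.7∠45.0° V = 26.66 + j26.66 V.
Step 6 — Current: I = V / Z = 0.1679 - j0.1629 A = 0.2339∠-44.1° A.
Step 7 — Complex power: S = V·I* = 0.1346 + j8.817 VA.
Step 8 — Real power: P = Re(S) = 0.1346 W.
Step 9 — Reactive power: Q = Im(S) = 8.817 VAR.
Step 10 — Apparent power: |S| = 8.818 VA.
Step 11 — Power factor: PF = P/|S| = 0.01526 (lagging).

(a) P = 0.1346 W  (b) Q = 8.817 VAR  (c) S = 8.818 VA  (d) PF = 0.01526 (lagging)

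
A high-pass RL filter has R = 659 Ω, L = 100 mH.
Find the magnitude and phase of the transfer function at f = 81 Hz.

Step 1 — Angular frequency: ω = 2π·81 = 508.9 rad/s.
Step 2 — Transfer function: H(jω) = jωL/(R + jωL).
Step 3 — Numerator jωL = j·50.89; denominator R + jωL = 659 + j50.89.
Step 4 — H = 0.005929 + j0.07677.
Step 5 — Magnitude: |H| = 0.077 (-22.3 dB); phase: φ = 85.6°.

|H| = 0.077 (-22.3 dB), φ = 85.6°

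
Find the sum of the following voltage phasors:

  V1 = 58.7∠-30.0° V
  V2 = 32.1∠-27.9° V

Step 1 — Convert each phasor to rectangular form:
  V1 = 58.7·(cos(-30.0°) + j·sin(-30.0°)) = 50.84 - j29.35 V
  V2 = 32.1·(cos(-27.9°) + j·sin(-27.9°)) = 28.37 - j15.02 V
Step 2 — Sum components: V_total = 79.2 - j44.37 V.
Step 3 — Convert to polar: |V_total| = 90.79 V, ∠V_total = -29.3°.

V_total = 90.79∠-29.3° V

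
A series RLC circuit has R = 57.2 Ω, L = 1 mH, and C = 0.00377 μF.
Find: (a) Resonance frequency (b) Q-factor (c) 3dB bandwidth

Step 1 — Resonance: ω₀ = 1/√(LC) = 1/√(0.001·3.77e-09) = 5.15e+05 rad/s.
Step 2 — f₀ = ω₀/(2π) = 8.197e+04 Hz.
Step 3 — Series Q: Q = ω₀L/R = 5.15e+05·0.001/57.2 = 9.004.
Step 4 — Bandwidth: Δω = ω₀/Q = 5.72e+04 rad/s; BW = Δω/(2π) = 9104 Hz.

(a) f₀ = 8.197e+04 Hz  (b) Q = 9.004  (c) BW = 9104 Hz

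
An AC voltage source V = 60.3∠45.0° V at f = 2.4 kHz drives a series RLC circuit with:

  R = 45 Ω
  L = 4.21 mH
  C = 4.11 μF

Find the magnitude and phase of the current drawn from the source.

Step 1 — Angular frequency: ω = 2π·f = 2π·2400 = 1.508e+04 rad/s.
Step 2 — Component impedances:
  R: Z = R = 45 Ω
  L: Z = jωL = j·1.508e+04·0.00421 = 0 + j63.49 Ω
  C: Z = 1/(jωC) = -j/(ω·C) = 0 - j16.13 Ω
Step 3 — Series combination: Z_total = R + L + C = 45 + j47.35 Ω = 65.32∠46.5° Ω.
Step 4 — Source phasor: V = 60.3∠45.0° V = 42.64 + j42.64 V.
Step 5 — Ohm's law: I = V / Z_total = (42.64 + j42.64) / (45 + j47.35) = 0.9228 - j0.02349 A.
Step 6 — Convert to polar: |I| = 0.9231 A, ∠I = -1.5°.

I = 0.9231∠-1.5° A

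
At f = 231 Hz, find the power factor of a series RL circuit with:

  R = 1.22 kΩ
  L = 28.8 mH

Step 1 — Angular frequency: ω = 2π·f = 2π·231 = 1451 rad/s.
Step 2 — Component impedances:
  R: Z = R = 1220 Ω
  L: Z = jωL = j·1451·0.0288 = 0 + j41.8 Ω
Step 3 — Series combination: Z_total = R + L = 1220 + j41.8 Ω = 1221∠2.0° Ω.
Step 4 — Power factor: PF = cos(φ) = Re(Z)/|Z| = 1220/1220.7 = 0.9994.
Step 5 — Type: Im(Z) = 41.8 ⇒ lagging (phase φ = 2.0°).

PF = 0.9994 (lagging, φ = 2.0°)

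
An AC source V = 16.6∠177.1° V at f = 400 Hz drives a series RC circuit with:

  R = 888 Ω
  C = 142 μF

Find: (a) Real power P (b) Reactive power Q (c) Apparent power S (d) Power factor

Step 1 — Angular frequency: ω = 2π·f = 2π·400 = 2513 rad/s.
Step 2 — Component impedances:
  R: Z = R = 888 Ω
  C: Z = 1/(jωC) = -j/(ω·C) = 0 - j2.802 Ω
Step 3 — Series combination: Z_total = R + C = 888 - j2.802 Ω = 888∠-0.2° Ω.
Step 4 — Source phasor: V = 16.6∠177.1° V = -16.58 + j0.8398 V.
Step 5 — Current: I = V / Z = -0.01867 + j0.0008868 A = 0.01869∠177.3° A.
Step 6 — Complex power: S = V·I* = 0.3103 - j0.0009792 VA.
Step 7 — Real power: P = Re(S) = 0.3103 W.
Step 8 — Reactive power: Q = Im(S) = -0.0009792 VAR.
Step 9 — Apparent power: |S| = 0.3103 VA.
Step 10 — Power factor: PF = P/|S| = 1 (leading).

(a) P = 0.3103 W  (b) Q = -0.0009792 VAR  (c) S = 0.3103 VA  (d) PF = 1 (leading)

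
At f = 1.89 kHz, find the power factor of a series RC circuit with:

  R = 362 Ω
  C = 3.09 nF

Step 1 — Angular frequency: ω = 2π·f = 2π·1890 = 1.188e+04 rad/s.
Step 2 — Component impedances:
  R: Z = R = 362 Ω
  C: Z = 1/(jωC) = -j/(ω·C) = 0 - j2.725e+04 Ω
Step 3 — Series combination: Z_total = R + C = 362 - j2.725e+04 Ω = 2.725e+04∠-89.2° Ω.
Step 4 — Power factor: PF = cos(φ) = Re(Z)/|Z| = 362/2.725e+04 = 0.01328.
Step 5 — Type: Im(Z) = -2.725e+04 ⇒ leading (phase φ = -89.2°).

PF = 0.01328 (leading, φ = -89.2°)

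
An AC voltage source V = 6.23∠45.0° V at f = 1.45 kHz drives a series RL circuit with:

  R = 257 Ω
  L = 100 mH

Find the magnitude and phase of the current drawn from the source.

Step 1 — Angular frequency: ω = 2π·f = 2π·1450 = 9111 rad/s.
Step 2 — Component impedances:
  R: Z = R = 257 Ω
  L: Z = jωL = j·9111·0.1 = 0 + j911.1 Ω
Step 3 — Series combination: Z_total = R + L = 257 + j911.1 Ω = 946.6∠74.2° Ω.
Step 4 — Source phasor: V = 6.23∠45.0° V = 4.405 + j4.405 V.
Step 5 — Ohm's law: I = V / Z_total = (4.405 + j4.405) / (257 + j911.1) = 0.005742 - j0.003215 A.
Step 6 — Convert to polar: |I| = 0.006581 A, ∠I = -29.2°.

I = 0.006581∠-29.2° A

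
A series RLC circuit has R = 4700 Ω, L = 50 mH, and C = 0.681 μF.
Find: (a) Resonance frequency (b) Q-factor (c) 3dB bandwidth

Step 1 — Resonance: ω₀ = 1/√(LC) = 1/√(0.05·6.81e-07) = 5419 rad/s.
Step 2 — f₀ = ω₀/(2π) = 862.5 Hz.
Step 3 — Series Q: Q = ω₀L/R = 5419·0.05/4700 = 0.05765.
Step 4 — Bandwidth: Δω = ω₀/Q = 9.4e+04 rad/s; BW = Δω/(2π) = 1.496e+04 Hz.

(a) f₀ = 862.5 Hz  (b) Q = 0.05765  (c) BW = 1.496e+04 Hz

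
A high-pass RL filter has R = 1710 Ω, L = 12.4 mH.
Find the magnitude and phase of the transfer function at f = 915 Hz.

Step 1 — Angular frequency: ω = 2π·915 = 5749 rad/s.
Step 2 — Transfer function: H(jω) = jωL/(R + jωL).
Step 3 — Numerator jωL = j·71.29; denominator R + jωL = 1710 + j71.29.
Step 4 — H = 0.001735 + j0.04162.
Step 5 — Magnitude: |H| = 0.04165 (-27.6 dB); phase: φ = 87.6°.

|H| = 0.04165 (-27.6 dB), φ = 87.6°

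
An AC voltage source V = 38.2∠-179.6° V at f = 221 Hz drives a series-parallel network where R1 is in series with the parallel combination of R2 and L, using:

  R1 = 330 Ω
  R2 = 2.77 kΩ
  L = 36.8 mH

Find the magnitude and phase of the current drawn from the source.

Step 1 — Angular frequency: ω = 2π·f = 2π·221 = 1389 rad/s.
Step 2 — Component impedances:
  R1: Z = R = 330 Ω
  R2: Z = R = 2770 Ω
  L: Z = jωL = j·1389·0.0368 = 0 + j51.1 Ω
Step 3 — Parallel branch: R2 || L = 1/(1/R2 + 1/L) = 0.9424 + j51.08 Ω.
Step 4 — Series with R1: Z_total = R1 + (R2 || L) = 330.9 + j51.08 Ω = 334.9∠8.8° Ω.
Step 5 — Source phasor: V = 38.2∠-179.6° V = -38.2 - j0.2667 V.
Step 6 — Ohm's law: I = V / Z_total = (-38.2 - j0.2667) / (330.9 + j51.08) = -0.1129 + j0.01661 A.
Step 7 — Convert to polar: |I| = 0.1141 A, ∠I = 171.6°.

I = 0.1141∠171.6° A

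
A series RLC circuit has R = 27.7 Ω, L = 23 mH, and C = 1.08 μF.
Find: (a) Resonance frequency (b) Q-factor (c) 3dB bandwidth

Step 1 — Resonance condition Im(Z)=0 gives ω₀ = 1/√(LC).
Step 2 — ω₀ = 1/√(0.023·1.08e-06) = 6345 rad/s.
Step 3 — f₀ = ω₀/(2π) = 1010 Hz.
Step 4 — Series Q: Q = ω₀L/R = 6345·0.023/27.7 = 5.268.
Step 5 — 3dB bandwidth: Δω = ω₀/Q = 1204 rad/s; BW = Δω/(2π) = 191.7 Hz.

(a) f₀ = 1010 Hz  (b) Q = 5.268  (c) BW = 191.7 Hz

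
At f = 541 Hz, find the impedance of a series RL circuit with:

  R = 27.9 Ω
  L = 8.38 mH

Step 1 — Angular frequency: ω = 2π·f = 2π·541 = 3399 rad/s.
Step 2 — Component impedances:
  R: Z = R = 27.9 Ω
  L: Z = jωL = j·3399·0.00838 = 0 + j28.49 Ω
Step 3 — Series combination: Z_total = R + L = 27.9 + j28.49 Ω = 39.87∠45.6° Ω.

Z = 27.9 + j28.49 Ω = 39.87∠45.6° Ω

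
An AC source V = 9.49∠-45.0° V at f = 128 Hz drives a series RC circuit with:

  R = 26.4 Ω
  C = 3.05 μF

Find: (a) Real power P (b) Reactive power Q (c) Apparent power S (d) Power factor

Step 1 — Angular frequency: ω = 2π·f = 2π·128 = 804.2 rad/s.
Step 2 — Component impedances:
  R: Z = R = 26.4 Ω
  C: Z = 1/(jωC) = -j/(ω·C) = 0 - j407.7 Ω
Step 3 — Series combination: Z_total = R + C = 26.4 - j407.7 Ω = 408.5∠-86.3° Ω.
Step 4 — Source phasor: V = 9.49∠-45.0° V = 6.71 - j6.71 V.
Step 5 — Current: I = V / Z = 0.01745 + j0.01533 A = 0.02323∠41.3° A.
Step 6 — Complex power: S = V·I* = 0.01425 - j0.22 VA.
Step 7 — Real power: P = Re(S) = 0.01425 W.
Step 8 — Reactive power: Q = Im(S) = -0.22 VAR.
Step 9 — Apparent power: |S| = 0.2205 VA.
Step 10 — Power factor: PF = P/|S| = 0.06462 (leading).

(a) P = 0.01425 W  (b) Q = -0.22 VAR  (c) S = 0.2205 VA  (d) PF = 0.06462 (leading)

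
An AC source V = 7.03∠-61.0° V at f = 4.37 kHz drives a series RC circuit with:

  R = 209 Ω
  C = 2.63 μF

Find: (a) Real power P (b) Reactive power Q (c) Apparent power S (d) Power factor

Step 1 — Angular frequency: ω = 2π·f = 2π·4370 = 2.746e+04 rad/s.
Step 2 — Component impedances:
  R: Z = R = 209 Ω
  C: Z = 1/(jωC) = -j/(ω·C) = 0 - j13.85 Ω
Step 3 — Series combination: Z_total = R + C = 209 - j13.85 Ω = 209.5∠-3.8° Ω.
Step 4 — Source phasor: V = 7.03∠-61.0° V = 3.408 - j6.149 V.
Step 5 — Current: I = V / Z = 0.01818 - j0.02821 A = 0.03356∠-57.2° A.
Step 6 — Complex power: S = V·I* = 0.2354 - j0.0156 VA.
Step 7 — Real power: P = Re(S) = 0.2354 W.
Step 8 — Reactive power: Q = Im(S) = -0.0156 VAR.
Step 9 — Apparent power: |S| = 0.2359 VA.
Step 10 — Power factor: PF = P/|S| = 0.9978 (leading).

(a) P = 0.2354 W  (b) Q = -0.0156 VAR  (c) S = 0.2359 VA  (d) PF = 0.9978 (leading)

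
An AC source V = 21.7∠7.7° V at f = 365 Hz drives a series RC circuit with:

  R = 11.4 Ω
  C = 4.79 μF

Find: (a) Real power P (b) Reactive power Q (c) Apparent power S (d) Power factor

Step 1 — Angular frequency: ω = 2π·f = 2π·365 = 2293 rad/s.
Step 2 — Component impedances:
  R: Z = R = 11.4 Ω
  C: Z = 1/(jωC) = -j/(ω·C) = 0 - j91.03 Ω
Step 3 — Series combination: Z_total = R + C = 11.4 - j91.03 Ω = 91.74∠-82.9° Ω.
Step 4 — Source phasor: V = 21.7∠7.7° V = 21.5 + j2.908 V.
Step 5 — Current: I = V / Z = -0.00232 + j0.2365 A = 0.2365∠90.6° A.
Step 6 — Complex power: S = V·I* = 0.6378 - j5.093 VA.
Step 7 — Real power: P = Re(S) = 0.6378 W.
Step 8 — Reactive power: Q = Im(S) = -5.093 VAR.
Step 9 — Apparent power: |S| = 5.133 VA.
Step 10 — Power factor: PF = P/|S| = 0.1243 (leading).

(a) P = 0.6378 W  (b) Q = -5.093 VAR  (c) S = 5.133 VA  (d) PF = 0.1243 (leading)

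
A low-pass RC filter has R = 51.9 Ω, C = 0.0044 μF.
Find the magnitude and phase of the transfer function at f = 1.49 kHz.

Step 1 — Angular frequency: ω = 2π·1490 = 9362 rad/s.
Step 2 — Transfer function: H(jω) = 1/(1 + jωRC).
Step 3 — Denominator: 1 + jωRC = 1 + j·9362·51.9·4.4e-09 = 1 + j0.002138.
Step 4 — H = 1 - j0.002138.
Step 5 — Magnitude: |H| = 1 (-0.0 dB); phase: φ = -0.1°.

|H| = 1 (-0.0 dB), φ = -0.1°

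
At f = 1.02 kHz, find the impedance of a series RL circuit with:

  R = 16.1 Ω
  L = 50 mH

Step 1 — Angular frequency: ω = 2π·f = 2π·1020 = 6409 rad/s.
Step 2 — Component impedances:
  R: Z = R = 16.1 Ω
  L: Z = jωL = j·6409·0.05 = 0 + j320.4 Ω
Step 3 — Series combination: Z_total = R + L = 16.1 + j320.4 Ω = 320.8∠87.1° Ω.

Z = 16.1 + j320.4 Ω = 320.8∠87.1° Ω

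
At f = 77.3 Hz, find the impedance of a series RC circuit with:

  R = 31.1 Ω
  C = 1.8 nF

Step 1 — Angular frequency: ω = 2π·f = 2π·77.3 = 485.7 rad/s.
Step 2 — Component impedances:
  R: Z = R = 31.1 Ω
  C: Z = 1/(jωC) = -j/(ω·C) = 0 - j1.144e+06 Ω
Step 3 — Series combination: Z_total = R + C = 31.1 - j1.144e+06 Ω = 1.144e+06∠-90.0° Ω.

Z = 31.1 - j1.144e+06 Ω = 1.144e+06∠-90.0° Ω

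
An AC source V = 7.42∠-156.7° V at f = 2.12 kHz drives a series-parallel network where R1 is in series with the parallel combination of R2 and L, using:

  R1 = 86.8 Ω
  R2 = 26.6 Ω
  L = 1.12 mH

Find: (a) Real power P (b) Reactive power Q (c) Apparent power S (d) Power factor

Step 1 — Angular frequency: ω = 2π·f = 2π·2120 = 1.332e+04 rad/s.
Step 2 — Component impedances:
  R1: Z = R = 86.8 Ω
  R2: Z = R = 26.6 Ω
  L: Z = jωL = j·1.332e+04·0.00112 = 0 + j14.92 Ω
Step 3 — Parallel branch: R2 || L = 1/(1/R2 + 1/L) = 6.365 + j11.35 Ω.
Step 4 — Series with R1: Z_total = R1 + (R2 || L) = 93.17 + j11.35 Ω = 93.85∠6.9° Ω.
Step 5 — Source phasor: V = 7.42∠-156.7° V = -6.815 - j2.935 V.
Step 6 — Current: I = V / Z = -0.07586 - j0.02226 A = 0.07906∠-163.6° A.
Step 7 — Complex power: S = V·I* = 0.5823 + j0.07093 VA.
Step 8 — Real power: P = Re(S) = 0.5823 W.
Step 9 — Reactive power: Q = Im(S) = 0.07093 VAR.
Step 10 — Apparent power: |S| = 0.5866 VA.
Step 11 — Power factor: PF = P/|S| = 0.9927 (lagging).

(a) P = 0.5823 W  (b) Q = 0.07093 VAR  (c) S = 0.5866 VA  (d) PF = 0.9927 (lagging)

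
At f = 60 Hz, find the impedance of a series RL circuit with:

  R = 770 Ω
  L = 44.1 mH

Step 1 — Angular frequency: ω = 2π·f = 2π·60 = 377 rad/s.
Step 2 — Component impedances:
  R: Z = R = 770 Ω
  L: Z = jωL = j·377·0.0441 = 0 + j16.63 Ω
Step 3 — Series combination: Z_total = R + L = 770 + j16.63 Ω = 770.2∠1.2° Ω.

Z = 770 + j16.63 Ω = 770.2∠1.2° Ω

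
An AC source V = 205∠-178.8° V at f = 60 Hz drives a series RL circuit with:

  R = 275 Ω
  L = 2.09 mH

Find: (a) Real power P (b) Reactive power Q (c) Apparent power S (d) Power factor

Step 1 — Angular frequency: ω = 2π·f = 2π·60 = 377 rad/s.
Step 2 — Component impedances:
  R: Z = R = 275 Ω
  L: Z = jωL = j·377·0.00209 = 0 + j0.7879 Ω
Step 3 — Series combination: Z_total = R + L = 275 + j0.7879 Ω = 275∠0.2° Ω.
Step 4 — Source phasor: V = 205∠-178.8° V = -205 - j4.293 V.
Step 5 — Current: I = V / Z = -0.7453 - j0.01348 A = 0.7455∠-179.0° A.
Step 6 — Complex power: S = V·I* = 152.8 + j0.4378 VA.
Step 7 — Real power: P = Re(S) = 152.8 W.
Step 8 — Reactive power: Q = Im(S) = 0.4378 VAR.
Step 9 — Apparent power: |S| = 152.8 VA.
Step 10 — Power factor: PF = P/|S| = 1 (lagging).

(a) P = 152.8 W  (b) Q = 0.4378 VAR  (c) S = 152.8 VA  (d) PF = 1 (lagging)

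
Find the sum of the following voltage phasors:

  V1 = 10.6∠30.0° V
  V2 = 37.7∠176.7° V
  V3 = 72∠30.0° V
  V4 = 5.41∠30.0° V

Step 1 — Convert each phasor to rectangular form:
  V1 = 10.6·(cos(30.0°) + j·sin(30.0°)) = 9.18 + j5.3 V
  V2 = 37.7·(cos(176.7°) + j·sin(176.7°)) = -37.64 + j2.17 V
  V3 = 72·(cos(30.0°) + j·sin(30.0°)) = 62.35 + j36 V
  V4 = 5.41·(cos(30.0°) + j·sin(30.0°)) = 4.685 + j2.705 V
Step 2 — Sum components: V_total = 38.58 + j46.18 V.
Step 3 — Convert to polar: |V_total| = 60.17 V, ∠V_total = 50.1°.

V_total = 60.17∠50.1° V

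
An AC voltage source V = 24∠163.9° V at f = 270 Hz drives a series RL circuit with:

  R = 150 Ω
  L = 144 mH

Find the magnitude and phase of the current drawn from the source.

Step 1 — Angular frequency: ω = 2π·f = 2π·270 = 1696 rad/s.
Step 2 — Component impedances:
  R: Z = R = 150 Ω
  L: Z = jωL = j·1696·0.144 = 0 + j244.3 Ω
Step 3 — Series combination: Z_total = R + L = 150 + j244.3 Ω = 286.7∠58.4° Ω.
Step 4 — Source phasor: V = 24∠163.9° V = -23.06 + j6.656 V.
Step 5 — Ohm's law: I = V / Z_total = (-23.06 + j6.656) / (150 + j244.3) = -0.0223 + j0.0807 A.
Step 6 — Convert to polar: |I| = 0.08372 A, ∠I = 105.5°.

I = 0.08372∠105.5° A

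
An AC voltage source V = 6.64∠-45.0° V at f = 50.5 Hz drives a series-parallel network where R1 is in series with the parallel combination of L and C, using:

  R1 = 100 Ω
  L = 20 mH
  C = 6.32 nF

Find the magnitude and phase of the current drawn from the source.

Step 1 — Angular frequency: ω = 2π·f = 2π·50.5 = 317.3 rad/s.
Step 2 — Component impedances:
  R1: Z = R = 100 Ω
  L: Z = jωL = j·317.3·0.02 = 0 + j6.346 Ω
  C: Z = 1/(jωC) = -j/(ω·C) = 0 - j4.987e+05 Ω
Step 3 — Parallel branch: L || C = 1/(1/L + 1/C) = 0 + j6.346 Ω.
Step 4 — Series with R1: Z_total = R1 + (L || C) = 100 + j6.346 Ω = 100.2∠3.6° Ω.
Step 5 — Source phasor: V = 6.64∠-45.0° V = 4.695 - j4.695 V.
Step 6 — Ohm's law: I = V / Z_total = (4.695 - j4.695) / (100 + j6.346) = 0.0438 - j0.04973 A.
Step 7 — Convert to polar: |I| = 0.06627 A, ∠I = -48.6°.

I = 0.06627∠-48.6° A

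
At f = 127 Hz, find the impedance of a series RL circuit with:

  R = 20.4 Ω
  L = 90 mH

Step 1 — Angular frequency: ω = 2π·f = 2π·127 = 798 rad/s.
Step 2 — Component impedances:
  R: Z = R = 20.4 Ω
  L: Z = jωL = j·798·0.09 = 0 + j71.82 Ω
Step 3 — Series combination: Z_total = R + L = 20.4 + j71.82 Ω = 74.66∠74.1° Ω.

Z = 20.4 + j71.82 Ω = 74.66∠74.1° Ω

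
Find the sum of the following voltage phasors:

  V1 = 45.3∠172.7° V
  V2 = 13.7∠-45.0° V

Step 1 — Convert each phasor to rectangular form:
  V1 = 45.3·(cos(172.7°) + j·sin(172.7°)) = -44.93 + j5.756 V
  V2 = 13.7·(cos(-45.0°) + j·sin(-45.0°)) = 9.687 - j9.687 V
Step 2 — Sum components: V_total = -35.25 - j3.931 V.
Step 3 — Convert to polar: |V_total| = 35.46 V, ∠V_total = -173.6°.

V_total = 35.46∠-173.6° V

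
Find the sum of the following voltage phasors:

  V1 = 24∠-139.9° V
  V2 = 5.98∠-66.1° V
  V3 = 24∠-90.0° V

Step 1 — Convert each phasor to rectangular form:
  V1 = 24·(cos(-139.9°) + j·sin(-139.9°)) = -18.36 - j15.46 V
  V2 = 5.98·(cos(-66.1°) + j·sin(-66.1°)) = 2.423 - j5.467 V
  V3 = 24·(cos(-90.0°) + j·sin(-90.0°)) = 0 - j24 V
Step 2 — Sum components: V_total = -15.94 - j44.93 V.
Step 3 — Convert to polar: |V_total| = 47.67 V, ∠V_total = -109.5°.

V_total = 47.67∠-109.5° V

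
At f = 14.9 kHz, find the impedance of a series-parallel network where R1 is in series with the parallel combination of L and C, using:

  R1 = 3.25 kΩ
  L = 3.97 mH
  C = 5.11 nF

Step 1 — Angular frequency: ω = 2π·f = 2π·1.49e+04 = 9.362e+04 rad/s.
Step 2 — Component impedances:
  R1: Z = R = 3250 Ω
  L: Z = jωL = j·9.362e+04·0.00397 = 0 + j371.7 Ω
  C: Z = 1/(jωC) = -j/(ω·C) = 0 - j2090 Ω
Step 3 — Parallel branch: L || C = 1/(1/L + 1/C) = 0 + j452 Ω.
Step 4 — Series with R1: Z_total = R1 + (L || C) = 3250 + j452 Ω = 3281∠7.9° Ω.

Z = 3250 + j452 Ω = 3281∠7.9° Ω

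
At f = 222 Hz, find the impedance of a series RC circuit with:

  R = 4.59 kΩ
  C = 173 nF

Step 1 — Angular frequency: ω = 2π·f = 2π·222 = 1395 rad/s.
Step 2 — Component impedances:
  R: Z = R = 4590 Ω
  C: Z = 1/(jωC) = -j/(ω·C) = 0 - j4144 Ω
Step 3 — Series combination: Z_total = R + C = 4590 - j4144 Ω = 6184∠-42.1° Ω.

Z = 4590 - j4144 Ω = 6184∠-42.1° Ω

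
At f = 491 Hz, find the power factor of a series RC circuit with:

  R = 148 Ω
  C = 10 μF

Step 1 — Angular frequency: ω = 2π·f = 2π·491 = 3085 rad/s.
Step 2 — Component impedances:
  R: Z = R = 148 Ω
  C: Z = 1/(jωC) = -j/(ω·C) = 0 - j32.41 Ω
Step 3 — Series combination: Z_total = R + C = 148 - j32.41 Ω = 151.5∠-12.4° Ω.
Step 4 — Power factor: PF = cos(φ) = Re(Z)/|Z| = 148/151.51 = 0.9768.
Step 5 — Type: Im(Z) = -32.41 ⇒ leading (phase φ = -12.4°).

PF = 0.9768 (leading, φ = -12.4°)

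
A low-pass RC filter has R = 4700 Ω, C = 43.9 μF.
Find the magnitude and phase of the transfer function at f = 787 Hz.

Step 1 — Angular frequency: ω = 2π·787 = 4945 rad/s.
Step 2 — Transfer function: H(jω) = 1/(1 + jωRC).
Step 3 — Denominator: 1 + jωRC = 1 + j·4945·4700·4.39e-05 = 1 + j1020.
Step 4 — H = 9.607e-07 - j0.0009801.
Step 5 — Magnitude: |H| = 0.0009801 (-60.2 dB); phase: φ = -89.9°.

|H| = 0.0009801 (-60.2 dB), φ = -89.9°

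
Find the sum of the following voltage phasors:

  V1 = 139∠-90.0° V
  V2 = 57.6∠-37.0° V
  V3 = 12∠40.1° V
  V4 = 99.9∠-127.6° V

Step 1 — Convert each phasor to rectangular form:
  V1 = 139·(cos(-90.0°) + j·sin(-90.0°)) = 0 - j139 V
  V2 = 57.6·(cos(-37.0°) + j·sin(-37.0°)) = 46 - j34.66 V
  V3 = 12·(cos(40.1°) + j·sin(40.1°)) = 9.179 + j7.729 V
  V4 = 99.9·(cos(-127.6°) + j·sin(-127.6°)) = -60.95 - j79.15 V
Step 2 — Sum components: V_total = -5.773 - j245.1 V.
Step 3 — Convert to polar: |V_total| = 245.2 V, ∠V_total = -91.3°.

V_total = 245.2∠-91.3° V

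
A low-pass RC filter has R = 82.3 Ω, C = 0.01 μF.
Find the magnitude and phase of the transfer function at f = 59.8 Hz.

Step 1 — Angular frequency: ω = 2π·59.8 = 375.7 rad/s.
Step 2 — Transfer function: H(jω) = 1/(1 + jωRC).
Step 3 — Denominator: 1 + jωRC = 1 + j·375.7·82.3·1e-08 = 1 + j0.0003092.
Step 4 — H = 1 - j0.0003092.
Step 5 — Magnitude: |H| = 1 (-0.0 dB); phase: φ = -0.0°.

|H| = 1 (-0.0 dB), φ = -0.0°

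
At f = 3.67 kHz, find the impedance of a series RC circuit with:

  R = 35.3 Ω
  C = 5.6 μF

Step 1 — Angular frequency: ω = 2π·f = 2π·3670 = 2.306e+04 rad/s.
Step 2 — Component impedances:
  R: Z = R = 35.3 Ω
  C: Z = 1/(jωC) = -j/(ω·C) = 0 - j7.744 Ω
Step 3 — Series combination: Z_total = R + C = 35.3 - j7.744 Ω = 36.14∠-12.4° Ω.

Z = 35.3 - j7.744 Ω = 36.14∠-12.4° Ω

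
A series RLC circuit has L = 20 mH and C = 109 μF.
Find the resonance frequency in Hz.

Step 1 — Resonance condition Im(Z)=0 gives ω₀ = 1/√(LC).
Step 2 — ω₀ = 1/√(0.02·0.000109) = 677.3 rad/s.
Step 3 — f₀ = ω₀/(2π) = 107.8 Hz.

f₀ = 107.8 Hz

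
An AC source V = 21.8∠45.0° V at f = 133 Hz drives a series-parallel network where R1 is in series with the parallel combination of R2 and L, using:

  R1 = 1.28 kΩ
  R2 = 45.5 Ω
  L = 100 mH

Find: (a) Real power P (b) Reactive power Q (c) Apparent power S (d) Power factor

Step 1 — Angular frequency: ω = 2π·f = 2π·133 = 835.7 rad/s.
Step 2 — Component impedances:
  R1: Z = R = 1280 Ω
  R2: Z = R = 45.5 Ω
  L: Z = jωL = j·835.7·0.1 = 0 + j83.57 Ω
Step 3 — Parallel branch: R2 || L = 1/(1/R2 + 1/L) = 35.1 + j19.11 Ω.
Step 4 — Series with R1: Z_total = R1 + (R2 || L) = 1315 + j19.11 Ω = 1315∠0.8° Ω.
Step 5 — Source phasor: V = 21.8∠45.0° V = 15.41 + j15.41 V.
Step 6 — Current: I = V / Z = 0.01189 + j0.01155 A = 0.01657∠44.2° A.
Step 7 — Complex power: S = V·I* = 0.3613 + j0.00525 VA.
Step 8 — Real power: P = Re(S) = 0.3613 W.
Step 9 — Reactive power: Q = Im(S) = 0.00525 VAR.
Step 10 — Apparent power: |S| = 0.3613 VA.
Step 11 — Power factor: PF = P/|S| = 0.9999 (lagging).

(a) P = 0.3613 W  (b) Q = 0.00525 VAR  (c) S = 0.3613 VA  (d) PF = 0.9999 (lagging)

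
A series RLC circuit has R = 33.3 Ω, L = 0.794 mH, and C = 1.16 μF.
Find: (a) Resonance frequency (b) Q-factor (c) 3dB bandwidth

Step 1 — Resonance: ω₀ = 1/√(LC) = 1/√(0.000794·1.16e-06) = 3.295e+04 rad/s.
Step 2 — f₀ = ω₀/(2π) = 5244 Hz.
Step 3 — Series Q: Q = ω₀L/R = 3.295e+04·0.000794/33.3 = 0.7857.
Step 4 — Bandwidth: Δω = ω₀/Q = 4.194e+04 rad/s; BW = Δω/(2π) = 6675 Hz.

(a) f₀ = 5244 Hz  (b) Q = 0.7857  (c) BW = 6675 Hz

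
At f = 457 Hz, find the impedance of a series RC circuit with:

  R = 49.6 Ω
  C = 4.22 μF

Step 1 — Angular frequency: ω = 2π·f = 2π·457 = 2871 rad/s.
Step 2 — Component impedances:
  R: Z = R = 49.6 Ω
  C: Z = 1/(jωC) = -j/(ω·C) = 0 - j82.53 Ω
Step 3 — Series combination: Z_total = R + C = 49.6 - j82.53 Ω = 96.28∠-59.0° Ω.

Z = 49.6 - j82.53 Ω = 96.28∠-59.0° Ω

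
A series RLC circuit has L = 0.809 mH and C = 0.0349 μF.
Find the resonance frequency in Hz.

Step 1 — Resonance condition Im(Z)=0 gives ω₀ = 1/√(LC).
Step 2 — ω₀ = 1/√(0.000809·3.49e-08) = 1.882e+05 rad/s.
Step 3 — f₀ = ω₀/(2π) = 2.995e+04 Hz.

f₀ = 2.995e+04 Hz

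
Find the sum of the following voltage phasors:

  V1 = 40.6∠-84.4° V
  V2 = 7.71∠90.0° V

Step 1 — Convert each phasor to rectangular form:
  V1 = 40.6·(cos(-84.4°) + j·sin(-84.4°)) = 3.962 - j40.41 V
  V2 = 7.71·(cos(90.0°) + j·sin(90.0°)) = 0 + j7.71 V
Step 2 — Sum components: V_total = 3.962 - j32.7 V.
Step 3 — Convert to polar: |V_total| = 32.94 V, ∠V_total = -83.1°.

V_total = 32.94∠-83.1° V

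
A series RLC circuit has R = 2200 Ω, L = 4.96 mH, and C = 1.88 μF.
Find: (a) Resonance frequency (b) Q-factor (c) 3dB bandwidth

Step 1 — Resonance: ω₀ = 1/√(LC) = 1/√(0.00496·1.88e-06) = 1.036e+04 rad/s.
Step 2 — f₀ = ω₀/(2π) = 1648 Hz.
Step 3 — Series Q: Q = ω₀L/R = 1.036e+04·0.00496/2200 = 0.02335.
Step 4 — Bandwidth: Δω = ω₀/Q = 4.435e+05 rad/s; BW = Δω/(2π) = 7.059e+04 Hz.

(a) f₀ = 1648 Hz  (b) Q = 0.02335  (c) BW = 7.059e+04 Hz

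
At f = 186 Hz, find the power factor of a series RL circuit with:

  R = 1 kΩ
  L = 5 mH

Step 1 — Angular frequency: ω = 2π·f = 2π·186 = 1169 rad/s.
Step 2 — Component impedances:
  R: Z = R = 1000 Ω
  L: Z = jωL = j·1169·0.005 = 0 + j5.843 Ω
Step 3 — Series combination: Z_total = R + L = 1000 + j5.843 Ω = 1000∠0.3° Ω.
Step 4 — Power factor: PF = cos(φ) = Re(Z)/|Z| = 1000/1000 = 1.
Step 5 — Type: Im(Z) = 5.843 ⇒ lagging (phase φ = 0.3°).

PF = 1 (lagging, φ = 0.3°)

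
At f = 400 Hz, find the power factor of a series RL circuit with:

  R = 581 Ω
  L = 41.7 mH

Step 1 — Angular frequency: ω = 2π·f = 2π·400 = 2513 rad/s.
Step 2 — Component impedances:
  R: Z = R = 581 Ω
  L: Z = jωL = j·2513·0.0417 = 0 + j104.8 Ω
Step 3 — Series combination: Z_total = R + L = 581 + j104.8 Ω = 590.4∠10.2° Ω.
Step 4 — Power factor: PF = cos(φ) = Re(Z)/|Z| = 581/590.4 = 0.9841.
Step 5 — Type: Im(Z) = 104.8 ⇒ lagging (phase φ = 10.2°).

PF = 0.9841 (lagging, φ = 10.2°)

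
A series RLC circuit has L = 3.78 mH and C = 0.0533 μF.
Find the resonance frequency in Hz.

Step 1 — Resonance condition Im(Z)=0 gives ω₀ = 1/√(LC).
Step 2 — ω₀ = 1/√(0.00378·5.33e-08) = 7.045e+04 rad/s.
Step 3 — f₀ = ω₀/(2π) = 1.121e+04 Hz.

f₀ = 1.121e+04 Hz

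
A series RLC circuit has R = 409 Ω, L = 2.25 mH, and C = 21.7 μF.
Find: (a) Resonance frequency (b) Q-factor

Step 1 — Resonance condition Im(Z)=0 gives ω₀ = 1/√(LC).
Step 2 — ω₀ = 1/√(0.00225·2.17e-05) = 4526 rad/s.
Step 3 — f₀ = ω₀/(2π) = 720.3 Hz.
Step 4 — Series Q: Q = ω₀L/R = 4526·0.00225/409 = 0.0249.

(a) f₀ = 720.3 Hz  (b) Q = 0.0249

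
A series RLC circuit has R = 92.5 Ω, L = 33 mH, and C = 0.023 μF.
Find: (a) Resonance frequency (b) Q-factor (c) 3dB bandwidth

Step 1 — Resonance condition Im(Z)=0 gives ω₀ = 1/√(LC).
Step 2 — ω₀ = 1/√(0.033·2.3e-08) = 3.63e+04 rad/s.
Step 3 — f₀ = ω₀/(2π) = 5777 Hz.
Step 4 — Series Q: Q = ω₀L/R = 3.63e+04·0.033/92.5 = 12.95.
Step 5 — 3dB bandwidth: Δω = ω₀/Q = 2803 rad/s; BW = Δω/(2π) = 446.1 Hz.

(a) f₀ = 5777 Hz  (b) Q = 12.95  (c) BW = 446.1 Hz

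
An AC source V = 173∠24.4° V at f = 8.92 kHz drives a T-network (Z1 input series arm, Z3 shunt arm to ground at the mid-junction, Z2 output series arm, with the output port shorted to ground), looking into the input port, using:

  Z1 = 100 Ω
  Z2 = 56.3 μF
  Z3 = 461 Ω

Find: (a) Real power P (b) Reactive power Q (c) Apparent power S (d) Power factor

Step 1 — Angular frequency: ω = 2π·f = 2π·8920 = 5.605e+04 rad/s.
Step 2 — Component impedances:
  Z1: Z = R = 100 Ω
  Z2: Z = 1/(jωC) = -j/(ω·C) = 0 - j0.3169 Ω
  Z3: Z = R = 461 Ω
Step 3 — With the output port shorted to ground, the output series arm Z2 runs from the junction to ground; the shunt arm Z3 also runs from the junction to ground. They appear in parallel: Z3 || Z2 = 0.0002179 - j0.3169 Ω.
Step 4 — Series with input arm Z1: Z_in = Z1 + (Z3 || Z2) = 100 - j0.3169 Ω = 100∠-0.2° Ω.
Step 5 — Source phasor: V = 173∠24.4° V = 157.5 + j71.47 V.
Step 6 — Current: I = V / Z = 1.573 + j0.7197 A = 1.73∠24.6° A.
Step 7 — Complex power: S = V·I* = 299.3 - j0.9485 VA.
Step 8 — Real power: P = Re(S) = 299.3 W.
Step 9 — Reactive power: Q = Im(S) = -0.9485 VAR.
Step 10 — Apparent power: |S| = 299.3 VA.
Step 11 — Power factor: PF = P/|S| = 1 (leading).

(a) P = 299.3 W  (b) Q = -0.9485 VAR  (c) S = 299.3 VA  (d) PF = 1 (leading)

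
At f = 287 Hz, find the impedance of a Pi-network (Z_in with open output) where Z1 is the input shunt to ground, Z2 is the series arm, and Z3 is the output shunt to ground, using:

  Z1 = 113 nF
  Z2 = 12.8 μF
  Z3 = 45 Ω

Step 1 — Angular frequency: ω = 2π·f = 2π·287 = 1803 rad/s.
Step 2 — Component impedances:
  Z1: Z = 1/(jωC) = -j/(ω·C) = 0 - j4907 Ω
  Z2: Z = 1/(jωC) = -j/(ω·C) = 0 - j43.32 Ω
  Z3: Z = R = 45 Ω
Step 3 — With open output, the series arm Z2 and the output shunt Z3 appear in series to ground: Z2 + Z3 = 45 - j43.32 Ω.
Step 4 — Parallel with input shunt Z1: Z_in = Z1 || (Z2 + Z3) = 44.21 - j43.35 Ω = 61.92∠-44.4° Ω.

Z = 44.21 - j43.35 Ω = 61.92∠-44.4° Ω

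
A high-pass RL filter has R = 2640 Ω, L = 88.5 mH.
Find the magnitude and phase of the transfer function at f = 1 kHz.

Step 1 — Angular frequency: ω = 2π·1000 = 6283 rad/s.
Step 2 — Transfer function: H(jω) = jωL/(R + jωL).
Step 3 — Numerator jωL = j·556.1; denominator R + jωL = 2640 + j556.1.
Step 4 — H = 0.04248 + j0.2017.
Step 5 — Magnitude: |H| = 0.2061 (-13.7 dB); phase: φ = 78.1°.

|H| = 0.2061 (-13.7 dB), φ = 78.1°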